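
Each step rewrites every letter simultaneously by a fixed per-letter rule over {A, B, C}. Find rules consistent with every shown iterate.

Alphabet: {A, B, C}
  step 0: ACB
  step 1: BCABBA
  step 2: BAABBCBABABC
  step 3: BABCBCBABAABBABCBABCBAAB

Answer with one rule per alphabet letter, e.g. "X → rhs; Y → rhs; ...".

A->BC, B->BA, C->AB

  step 2 ⇒ step 3: BAABBCBABABC ⇒ BA·BC·BC·BA·BA·AB·BA·BC·BA·BC·BA·AB
    A ↦ BC
    B ↦ BA
    C ↦ AB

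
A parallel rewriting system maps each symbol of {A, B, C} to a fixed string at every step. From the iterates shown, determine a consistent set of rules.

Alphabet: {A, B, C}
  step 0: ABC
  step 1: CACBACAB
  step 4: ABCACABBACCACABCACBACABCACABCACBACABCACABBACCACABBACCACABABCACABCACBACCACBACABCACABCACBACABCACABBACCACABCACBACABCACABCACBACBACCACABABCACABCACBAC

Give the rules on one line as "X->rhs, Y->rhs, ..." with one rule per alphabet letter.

  step 0 ⇒ step 1: ABC ⇒ CAC·BAC·AB
    A ↦ CAC
    B ↦ BAC
    C ↦ AB

A->CAC, B->BAC, C->AB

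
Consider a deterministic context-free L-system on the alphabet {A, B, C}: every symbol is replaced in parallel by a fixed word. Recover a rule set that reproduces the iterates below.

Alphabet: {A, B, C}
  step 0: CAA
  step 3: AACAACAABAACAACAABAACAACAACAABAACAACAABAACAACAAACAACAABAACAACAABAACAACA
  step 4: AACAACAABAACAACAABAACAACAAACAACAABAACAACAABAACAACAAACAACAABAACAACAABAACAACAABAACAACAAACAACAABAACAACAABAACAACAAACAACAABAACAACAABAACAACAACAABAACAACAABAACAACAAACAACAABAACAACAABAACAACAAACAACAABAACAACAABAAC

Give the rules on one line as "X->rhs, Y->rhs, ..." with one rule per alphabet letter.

  step 3 ⇒ step 4: AACAACAABAACAACAABAACAACAACAABAACAACAABAACAACAAACAACAABAACAACAABAACAACA ⇒ AAC·AAC·AAB·AAC·AAC·AAB·AAC·AAC·A·AAC·AAC·AAB·AAC·AAC·AAB·AAC·AAC·A·AAC·AAC·AAB·AAC·AAC·AAB·AAC·AAC·AAB·AAC·AAC·A·AAC·AAC·AAB·AAC·AAC·AAB·AAC·AAC·A·AAC·AAC·AAB·AAC·AAC·AAB·AAC·AAC·AAC·AAB·AAC·AAC·AAB·AAC·AAC·A·AAC·AAC·AAB·AAC·AAC·AAB·AAC·AAC·A·AAC·AAC·AAB·AAC·AAC·AAB·AAC
    A ↦ AAC
    B ↦ A
    C ↦ AAB

A->AAC, B->A, C->AAB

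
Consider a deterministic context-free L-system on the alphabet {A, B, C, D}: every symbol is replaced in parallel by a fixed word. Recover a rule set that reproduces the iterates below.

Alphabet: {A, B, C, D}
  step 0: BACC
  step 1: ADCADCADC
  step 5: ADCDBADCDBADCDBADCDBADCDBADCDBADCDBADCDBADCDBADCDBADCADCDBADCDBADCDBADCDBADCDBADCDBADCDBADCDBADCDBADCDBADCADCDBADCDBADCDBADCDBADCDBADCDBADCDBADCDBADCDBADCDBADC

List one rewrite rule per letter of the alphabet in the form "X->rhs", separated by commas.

  step 0 ⇒ step 1: BACC ⇒ AD·C·ADC·ADC
    A ↦ C
    B ↦ AD
    C ↦ ADC
    D ↦ DB  (constrained at step 1)

A->C, B->AD, C->ADC, D->DB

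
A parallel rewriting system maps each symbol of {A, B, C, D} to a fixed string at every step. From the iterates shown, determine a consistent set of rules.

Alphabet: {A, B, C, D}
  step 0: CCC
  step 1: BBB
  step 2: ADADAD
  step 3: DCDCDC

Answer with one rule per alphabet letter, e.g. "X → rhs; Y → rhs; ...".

A->D, B->AD, C->B, D->C

  step 2 ⇒ step 3: ADADAD ⇒ D·C·D·C·D·C
    A ↦ D
    D ↦ C
  step 1 ⇒ step 2: BBB ⇒ AD·AD·AD
    B ↦ AD
  step 0 ⇒ step 1: CCC ⇒ B·B·B
    C ↦ B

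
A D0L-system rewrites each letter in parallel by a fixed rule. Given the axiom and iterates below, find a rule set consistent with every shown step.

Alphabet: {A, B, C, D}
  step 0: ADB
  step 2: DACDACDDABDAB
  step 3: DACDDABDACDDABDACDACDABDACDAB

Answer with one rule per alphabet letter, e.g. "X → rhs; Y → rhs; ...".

A->D, B->AB, C->DAB, D->DAC

  step 2 ⇒ step 3: DACDACDDABDAB ⇒ DAC·D·DAB·DAC·D·DAB·DAC·DAC·D·AB·DAC·D·AB
    A ↦ D
    B ↦ AB
    C ↦ DAB
    D ↦ DAC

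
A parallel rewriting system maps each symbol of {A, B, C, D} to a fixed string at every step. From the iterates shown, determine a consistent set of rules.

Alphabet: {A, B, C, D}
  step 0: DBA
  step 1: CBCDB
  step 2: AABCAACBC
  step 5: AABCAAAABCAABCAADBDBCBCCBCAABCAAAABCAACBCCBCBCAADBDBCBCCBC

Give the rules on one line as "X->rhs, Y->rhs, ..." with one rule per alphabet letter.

A->DB, B->BC, C->AA, D->C

  step 1 ⇒ step 2: CBCDB ⇒ AA·BC·AA·C·BC
    B ↦ BC
    C ↦ AA
    D ↦ C
  step 0 ⇒ step 1: DBA ⇒ C·BC·DB
    A ↦ DB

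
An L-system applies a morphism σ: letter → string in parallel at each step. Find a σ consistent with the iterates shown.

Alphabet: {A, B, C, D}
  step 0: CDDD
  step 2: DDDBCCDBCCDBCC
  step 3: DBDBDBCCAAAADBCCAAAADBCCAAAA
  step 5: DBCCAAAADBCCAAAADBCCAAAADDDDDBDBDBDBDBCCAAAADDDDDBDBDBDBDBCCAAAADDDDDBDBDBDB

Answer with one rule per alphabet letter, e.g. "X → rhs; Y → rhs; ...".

  step 2 ⇒ step 3: DDDBCCDBCCDBCC ⇒ DB·DB·DB·CC·AA·AA·DB·CC·AA·AA·DB·CC·AA·AA
    B ↦ CC
    C ↦ AA
    D ↦ DB
    A ↦ D  (constrained at step 3)

A->D, B->CC, C->AA, D->DB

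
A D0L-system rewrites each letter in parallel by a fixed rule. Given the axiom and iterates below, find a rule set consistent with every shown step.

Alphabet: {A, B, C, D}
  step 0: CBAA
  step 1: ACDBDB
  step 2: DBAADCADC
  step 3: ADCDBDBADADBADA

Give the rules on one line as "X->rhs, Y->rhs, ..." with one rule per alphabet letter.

A->DB, B->C, C->A, D->AD

  step 2 ⇒ step 3: DBAADCADC ⇒ AD·C·DB·DB·AD·A·DB·AD·A
    A ↦ DB
    B ↦ C
    C ↦ A
    D ↦ AD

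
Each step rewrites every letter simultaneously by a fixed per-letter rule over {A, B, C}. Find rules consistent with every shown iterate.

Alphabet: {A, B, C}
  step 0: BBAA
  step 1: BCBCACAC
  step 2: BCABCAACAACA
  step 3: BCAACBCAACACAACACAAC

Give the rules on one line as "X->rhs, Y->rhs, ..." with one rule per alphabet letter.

  step 2 ⇒ step 3: BCABCAACAACA ⇒ BC·A·AC·BC·A·AC·AC·A·AC·AC·A·AC
    A ↦ AC
    B ↦ BC
    C ↦ A

A->AC, B->BC, C->A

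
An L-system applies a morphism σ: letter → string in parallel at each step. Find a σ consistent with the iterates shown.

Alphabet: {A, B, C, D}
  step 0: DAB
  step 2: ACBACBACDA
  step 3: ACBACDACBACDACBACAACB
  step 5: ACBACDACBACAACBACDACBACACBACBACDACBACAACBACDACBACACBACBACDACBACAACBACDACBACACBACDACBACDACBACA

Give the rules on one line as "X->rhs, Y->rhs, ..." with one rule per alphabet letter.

  step 2 ⇒ step 3: ACBACBACDA ⇒ ACB·AC·D·ACB·AC·D·ACB·AC·A·ACB
    A ↦ ACB
    B ↦ D
    C ↦ AC
    D ↦ A

A->ACB, B->D, C->AC, D->A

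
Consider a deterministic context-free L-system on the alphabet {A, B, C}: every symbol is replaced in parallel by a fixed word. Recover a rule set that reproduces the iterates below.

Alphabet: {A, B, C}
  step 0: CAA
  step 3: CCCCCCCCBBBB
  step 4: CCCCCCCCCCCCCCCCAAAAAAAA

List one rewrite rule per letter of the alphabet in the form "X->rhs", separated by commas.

  step 3 ⇒ step 4: CCCCCCCCBBBB ⇒ CC·CC·CC·CC·CC·CC·CC·CC·AA·AA·AA·AA
    B ↦ AA
    C ↦ CC
    A ↦ B  (constrained at step 0)

A->B, B->AA, C->CC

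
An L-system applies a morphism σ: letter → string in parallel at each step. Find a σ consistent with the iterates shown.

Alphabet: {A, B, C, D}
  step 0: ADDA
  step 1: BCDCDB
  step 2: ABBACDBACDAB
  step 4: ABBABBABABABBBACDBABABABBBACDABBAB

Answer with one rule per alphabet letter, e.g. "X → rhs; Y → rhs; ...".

  step 1 ⇒ step 2: BCDCDB ⇒ AB·BA·CD·BA·CD·AB
    B ↦ AB
    C ↦ BA
    D ↦ CD
  step 0 ⇒ step 1: ADDA ⇒ B·CD·CD·B
    A ↦ B

A->B, B->AB, C->BA, D->CD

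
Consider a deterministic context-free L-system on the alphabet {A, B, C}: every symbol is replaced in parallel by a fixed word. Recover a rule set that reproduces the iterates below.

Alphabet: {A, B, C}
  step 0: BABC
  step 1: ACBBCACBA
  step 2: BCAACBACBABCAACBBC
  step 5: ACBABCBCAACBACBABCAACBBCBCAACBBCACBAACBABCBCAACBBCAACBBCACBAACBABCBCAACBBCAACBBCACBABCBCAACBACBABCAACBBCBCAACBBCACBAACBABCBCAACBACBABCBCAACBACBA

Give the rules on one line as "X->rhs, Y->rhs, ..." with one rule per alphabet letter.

  step 1 ⇒ step 2: ACBBCACBA ⇒ BC·A·ACB·ACB·A·BC·A·ACB·BC
    A ↦ BC
    B ↦ ACB
    C ↦ A

A->BC, B->ACB, C->A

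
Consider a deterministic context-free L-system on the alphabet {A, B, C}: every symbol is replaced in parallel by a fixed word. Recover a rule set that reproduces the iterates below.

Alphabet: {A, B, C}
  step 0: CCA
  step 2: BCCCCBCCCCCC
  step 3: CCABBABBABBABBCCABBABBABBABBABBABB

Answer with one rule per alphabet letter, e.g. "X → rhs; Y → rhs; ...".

A->B, B->CC, C->ABB

  step 2 ⇒ step 3: BCCCCBCCCCCC ⇒ CC·ABB·ABB·ABB·ABB·CC·ABB·ABB·ABB·ABB·ABB·ABB
    B ↦ CC
    C ↦ ABB
    A ↦ B  (constrained at step 0)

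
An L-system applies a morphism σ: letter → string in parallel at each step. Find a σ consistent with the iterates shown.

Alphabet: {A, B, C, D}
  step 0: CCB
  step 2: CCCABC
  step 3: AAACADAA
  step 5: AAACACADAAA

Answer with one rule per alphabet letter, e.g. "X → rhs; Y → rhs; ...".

  step 2 ⇒ step 3: CCCABC ⇒ A·A·A·C·ADA·A
    A ↦ C
    B ↦ ADA
    C ↦ A
    D ↦ AB  (constrained at step 3)

A->C, B->ADA, C->A, D->AB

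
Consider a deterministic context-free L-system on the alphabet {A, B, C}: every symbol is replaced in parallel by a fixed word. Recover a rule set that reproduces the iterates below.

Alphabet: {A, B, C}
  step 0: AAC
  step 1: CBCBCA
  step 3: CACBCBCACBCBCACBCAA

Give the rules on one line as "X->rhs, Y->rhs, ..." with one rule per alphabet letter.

  step 0 ⇒ step 1: AAC ⇒ CB·CB·CA
    A ↦ CB
    C ↦ CA
    B ↦ A  (constrained at step 1)

A->CB, B->A, C->CA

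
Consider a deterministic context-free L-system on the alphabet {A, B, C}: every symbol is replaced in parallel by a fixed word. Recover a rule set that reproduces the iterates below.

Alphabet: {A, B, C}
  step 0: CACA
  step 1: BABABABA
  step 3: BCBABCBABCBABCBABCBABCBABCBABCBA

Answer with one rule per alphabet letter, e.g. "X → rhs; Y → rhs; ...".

  step 0 ⇒ step 1: CACA ⇒ BA·BA·BA·BA
    A ↦ BA
    C ↦ BA
    B ↦ BC  (constrained at step 1)

A->BA, B->BC, C->BA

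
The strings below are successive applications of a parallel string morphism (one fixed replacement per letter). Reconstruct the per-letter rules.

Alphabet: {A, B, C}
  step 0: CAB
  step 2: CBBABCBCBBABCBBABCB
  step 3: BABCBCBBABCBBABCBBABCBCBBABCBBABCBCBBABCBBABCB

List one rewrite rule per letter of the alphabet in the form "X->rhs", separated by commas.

A->BAB, B->CB, C->BAB

  step 2 ⇒ step 3: CBBABCBCBBABCBBABCB ⇒ BAB·CB·CB·BAB·CB·BAB·CB·BAB·CB·CB·BAB·CB·BAB·CB·CB·BAB·CB·BAB·CB
    A ↦ BAB
    B ↦ CB
    C ↦ BAB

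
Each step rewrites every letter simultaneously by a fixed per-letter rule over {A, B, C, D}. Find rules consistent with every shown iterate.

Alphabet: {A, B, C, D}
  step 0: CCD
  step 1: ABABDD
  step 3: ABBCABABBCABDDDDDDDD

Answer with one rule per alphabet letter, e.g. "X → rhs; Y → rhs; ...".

  step 0 ⇒ step 1: CCD ⇒ AB·AB·DD
    C ↦ AB
    D ↦ DD
    A ↦ C  (constrained at step 1)
    B ↦ BC  (constrained at step 1)

A->C, B->BC, C->AB, D->DD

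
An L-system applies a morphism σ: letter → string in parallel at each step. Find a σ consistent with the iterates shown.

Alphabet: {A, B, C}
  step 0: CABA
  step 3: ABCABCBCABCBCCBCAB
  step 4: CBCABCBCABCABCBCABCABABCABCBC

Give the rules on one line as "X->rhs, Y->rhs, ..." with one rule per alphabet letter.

A->CB, B->C, C->AB

  step 3 ⇒ step 4: ABCABCBCABCBCCBCAB ⇒ CB·C·AB·CB·C·AB·C·AB·CB·C·AB·C·AB·AB·C·AB·CB·C
    A ↦ CB
    B ↦ C
    C ↦ AB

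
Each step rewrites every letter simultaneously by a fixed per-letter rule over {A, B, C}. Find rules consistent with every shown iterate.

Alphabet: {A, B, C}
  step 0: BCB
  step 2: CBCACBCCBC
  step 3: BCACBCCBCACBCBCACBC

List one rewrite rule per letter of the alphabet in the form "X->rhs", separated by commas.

  step 2 ⇒ step 3: CBCACBCCBC ⇒ BC·AC·BC·C·BC·AC·BC·BC·AC·BC
    A ↦ C
    B ↦ AC
    C ↦ BC

A->C, B->AC, C->BC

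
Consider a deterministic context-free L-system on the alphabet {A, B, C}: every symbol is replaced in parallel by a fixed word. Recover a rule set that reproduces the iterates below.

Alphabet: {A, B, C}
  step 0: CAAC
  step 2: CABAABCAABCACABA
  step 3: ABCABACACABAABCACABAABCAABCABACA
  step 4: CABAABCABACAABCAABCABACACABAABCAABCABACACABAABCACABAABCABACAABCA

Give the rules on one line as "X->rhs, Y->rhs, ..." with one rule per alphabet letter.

  step 3 ⇒ step 4: ABCABACACABAABCACABAABCAABCABACA ⇒ CA·BA·AB·CA·BA·CA·AB·CA·AB·CA·BA·CA·CA·BA·AB·CA·AB·CA·BA·CA·CA·BA·AB·CA·CA·BA·AB·CA·BA·CA·AB·CA
    A ↦ CA
    B ↦ BA
    C ↦ AB

A->CA, B->BA, C->AB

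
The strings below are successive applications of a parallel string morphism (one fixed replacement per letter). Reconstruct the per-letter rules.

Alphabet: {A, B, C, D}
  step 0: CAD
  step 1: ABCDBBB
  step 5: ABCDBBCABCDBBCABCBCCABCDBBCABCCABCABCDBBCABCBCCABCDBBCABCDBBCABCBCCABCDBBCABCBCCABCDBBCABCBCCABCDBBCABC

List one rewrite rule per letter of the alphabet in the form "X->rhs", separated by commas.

A->DBB, B->C, C->ABC, D->B

  step 0 ⇒ step 1: CAD ⇒ ABC·DBB·B
    A ↦ DBB
    C ↦ ABC
    D ↦ B
    B ↦ C  (constrained at step 1)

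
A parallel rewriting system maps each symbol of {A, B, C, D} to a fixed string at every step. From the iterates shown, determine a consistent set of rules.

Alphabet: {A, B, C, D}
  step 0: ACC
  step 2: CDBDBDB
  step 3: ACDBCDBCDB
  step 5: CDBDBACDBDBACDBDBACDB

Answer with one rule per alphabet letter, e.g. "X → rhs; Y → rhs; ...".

A->DB, B->DB, C->A, D->C

  step 2 ⇒ step 3: CDBDBDB ⇒ A·C·DB·C·DB·C·DB
    B ↦ DB
    C ↦ A
    D ↦ C
    A ↦ DB  (constrained at step 0)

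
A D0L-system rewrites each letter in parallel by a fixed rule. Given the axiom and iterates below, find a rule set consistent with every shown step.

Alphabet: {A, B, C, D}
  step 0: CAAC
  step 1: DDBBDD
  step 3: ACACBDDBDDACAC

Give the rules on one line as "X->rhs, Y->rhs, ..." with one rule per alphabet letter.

  step 0 ⇒ step 1: CAAC ⇒ DD·B·B·DD
    A ↦ B
    C ↦ DD
    B ↦ AC  (constrained at step 1)
    D ↦ B  (constrained at step 1)

A->B, B->AC, C->DD, D->B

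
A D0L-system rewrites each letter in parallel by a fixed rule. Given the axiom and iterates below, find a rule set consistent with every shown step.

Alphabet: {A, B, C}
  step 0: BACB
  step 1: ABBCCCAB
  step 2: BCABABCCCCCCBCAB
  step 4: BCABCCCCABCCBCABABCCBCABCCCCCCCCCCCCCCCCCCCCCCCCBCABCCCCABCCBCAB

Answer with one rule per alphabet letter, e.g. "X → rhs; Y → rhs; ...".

  step 1 ⇒ step 2: ABBCCCAB ⇒ BC·AB·AB·CC·CC·CC·BC·AB
    A ↦ BC
    B ↦ AB
    C ↦ CC

A->BC, B->AB, C->CC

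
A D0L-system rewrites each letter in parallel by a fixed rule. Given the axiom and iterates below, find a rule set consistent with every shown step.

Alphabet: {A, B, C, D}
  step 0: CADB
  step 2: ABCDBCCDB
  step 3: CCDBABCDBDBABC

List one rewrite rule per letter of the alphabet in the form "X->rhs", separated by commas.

A->C, B->C, C->DB, D->AB

  step 2 ⇒ step 3: ABCDBCCDB ⇒ C·C·DB·AB·C·DB·DB·AB·C
    A ↦ C
    B ↦ C
    C ↦ DB
    D ↦ AB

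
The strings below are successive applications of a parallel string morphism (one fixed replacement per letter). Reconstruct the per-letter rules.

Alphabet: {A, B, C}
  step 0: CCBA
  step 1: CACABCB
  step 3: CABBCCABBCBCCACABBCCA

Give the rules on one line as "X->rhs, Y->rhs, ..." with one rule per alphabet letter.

A->B, B->BC, C->CA

  step 0 ⇒ step 1: CCBA ⇒ CA·CA·BC·B
    A ↦ B
    B ↦ BC
    C ↦ CA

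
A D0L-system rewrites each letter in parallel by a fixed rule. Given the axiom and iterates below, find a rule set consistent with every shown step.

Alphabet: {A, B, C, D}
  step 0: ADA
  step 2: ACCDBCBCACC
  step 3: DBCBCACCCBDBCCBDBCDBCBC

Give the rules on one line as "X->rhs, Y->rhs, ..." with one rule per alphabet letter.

  step 2 ⇒ step 3: ACCDBCBCACC ⇒ D·BC·BC·ACC·CBD·BC·CBD·BC·D·BC·BC
    A ↦ D
    B ↦ CBD
    C ↦ BC
    D ↦ ACC

A->D, B->CBD, C->BC, D->ACC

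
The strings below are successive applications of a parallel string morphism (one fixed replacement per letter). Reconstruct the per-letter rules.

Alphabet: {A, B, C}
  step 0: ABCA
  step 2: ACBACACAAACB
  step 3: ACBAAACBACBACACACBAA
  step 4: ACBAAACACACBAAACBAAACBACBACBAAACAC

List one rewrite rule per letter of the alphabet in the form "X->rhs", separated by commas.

A->AC, B->AA, C->B

  step 3 ⇒ step 4: ACBAAACBACBACACACBAA ⇒ AC·B·AA·AC·AC·AC·B·AA·AC·B·AA·AC·B·AC·B·AC·B·AA·AC·AC
    A ↦ AC
    B ↦ AA
    C ↦ B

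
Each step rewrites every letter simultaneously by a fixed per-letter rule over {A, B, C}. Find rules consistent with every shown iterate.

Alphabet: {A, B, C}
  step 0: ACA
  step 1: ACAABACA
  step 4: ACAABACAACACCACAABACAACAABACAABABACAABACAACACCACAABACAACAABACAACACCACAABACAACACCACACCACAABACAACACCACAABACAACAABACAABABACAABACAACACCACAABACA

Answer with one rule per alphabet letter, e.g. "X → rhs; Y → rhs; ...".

  step 0 ⇒ step 1: ACA ⇒ ACA·AB·ACA
    A ↦ ACA
    C ↦ AB
    B ↦ CC  (constrained at step 1)

A->ACA, B->CC, C->AB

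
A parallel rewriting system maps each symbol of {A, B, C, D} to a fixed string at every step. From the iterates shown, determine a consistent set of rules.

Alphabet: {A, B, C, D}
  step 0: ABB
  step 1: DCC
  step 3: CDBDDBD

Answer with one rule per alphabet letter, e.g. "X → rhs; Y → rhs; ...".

  step 0 ⇒ step 1: ABB ⇒ D·C·C
    A ↦ D
    B ↦ C
    C ↦ ADA  (constrained at step 1)
    D ↦ B  (constrained at step 1)

A->D, B->C, C->ADA, D->B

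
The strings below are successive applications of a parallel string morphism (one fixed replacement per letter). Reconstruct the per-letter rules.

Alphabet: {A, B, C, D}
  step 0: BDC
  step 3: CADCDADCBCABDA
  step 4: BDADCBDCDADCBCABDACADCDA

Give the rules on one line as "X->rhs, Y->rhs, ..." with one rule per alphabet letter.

A->DA, B->CA, C->B, D->DC

  step 3 ⇒ step 4: CADCDADCBCABDA ⇒ B·DA·DC·B·DC·DA·DC·B·CA·B·DA·CA·DC·DA
    A ↦ DA
    B ↦ CA
    C ↦ B
    D ↦ DC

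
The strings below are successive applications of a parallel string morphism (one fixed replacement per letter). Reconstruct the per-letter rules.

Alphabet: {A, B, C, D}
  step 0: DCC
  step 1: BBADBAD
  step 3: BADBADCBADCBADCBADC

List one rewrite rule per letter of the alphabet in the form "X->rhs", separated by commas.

A->BC, B->C, C->BAD, D->B

  step 0 ⇒ step 1: DCC ⇒ B·BAD·BAD
    C ↦ BAD
    D ↦ B
    A ↦ BC  (constrained at step 1)
    B ↦ C  (constrained at step 1)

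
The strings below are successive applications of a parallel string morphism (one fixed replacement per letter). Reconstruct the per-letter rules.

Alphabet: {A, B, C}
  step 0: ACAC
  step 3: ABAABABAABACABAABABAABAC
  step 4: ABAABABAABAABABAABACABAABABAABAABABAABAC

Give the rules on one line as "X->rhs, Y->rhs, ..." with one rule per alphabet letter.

  step 3 ⇒ step 4: ABAABABAABACABAABABAABAC ⇒ AB·A·AB·AB·A·AB·A·AB·AB·A·AB·AC·AB·A·AB·AB·A·AB·A·AB·AB·A·AB·AC
    A ↦ AB
    B ↦ A
    C ↦ AC

A->AB, B->A, C->AC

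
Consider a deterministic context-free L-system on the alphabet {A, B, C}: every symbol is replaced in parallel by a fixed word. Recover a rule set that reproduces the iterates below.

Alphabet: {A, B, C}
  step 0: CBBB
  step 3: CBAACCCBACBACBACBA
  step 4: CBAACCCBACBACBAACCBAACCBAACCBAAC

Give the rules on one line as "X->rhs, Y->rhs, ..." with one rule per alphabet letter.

A->C, B->A, C->CBA

  step 3 ⇒ step 4: CBAACCCBACBACBACBA ⇒ CBA·A·C·C·CBA·CBA·CBA·A·C·CBA·A·C·CBA·A·C·CBA·A·C
    A ↦ C
    B ↦ A
    C ↦ CBA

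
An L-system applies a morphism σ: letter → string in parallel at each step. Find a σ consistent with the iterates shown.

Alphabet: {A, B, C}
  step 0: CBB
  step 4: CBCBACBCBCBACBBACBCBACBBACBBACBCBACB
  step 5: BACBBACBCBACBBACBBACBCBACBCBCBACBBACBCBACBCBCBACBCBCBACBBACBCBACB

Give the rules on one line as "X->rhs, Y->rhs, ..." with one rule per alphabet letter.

A->C, B->CB, C->BA

  step 4 ⇒ step 5: CBCBACBCBCBACBBACBCBACBBACBBACBCBACB ⇒ BA·CB·BA·CB·C·BA·CB·BA·CB·BA·CB·C·BA·CB·CB·C·BA·CB·BA·CB·C·BA·CB·CB·C·BA·CB·CB·C·BA·CB·BA·CB·C·BA·CB
    A ↦ C
    B ↦ CB
    C ↦ BA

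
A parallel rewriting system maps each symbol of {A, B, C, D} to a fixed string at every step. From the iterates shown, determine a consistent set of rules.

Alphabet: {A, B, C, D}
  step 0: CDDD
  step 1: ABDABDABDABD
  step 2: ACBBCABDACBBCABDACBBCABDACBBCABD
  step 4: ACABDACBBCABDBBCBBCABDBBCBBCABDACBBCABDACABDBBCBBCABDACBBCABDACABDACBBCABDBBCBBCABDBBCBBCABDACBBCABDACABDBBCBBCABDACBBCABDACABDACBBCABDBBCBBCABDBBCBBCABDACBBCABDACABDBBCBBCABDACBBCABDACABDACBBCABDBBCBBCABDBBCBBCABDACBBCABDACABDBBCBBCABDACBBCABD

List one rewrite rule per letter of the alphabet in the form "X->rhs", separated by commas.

  step 1 ⇒ step 2: ABDABDABDABD ⇒ AC·BBC·ABD·AC·BBC·ABD·AC·BBC·ABD·AC·BBC·ABD
    A ↦ AC
    B ↦ BBC
    D ↦ ABD
  step 0 ⇒ step 1: CDDD ⇒ ABD·ABD·ABD·ABD
    C ↦ ABD

A->AC, B->BBC, C->ABD, D->ABD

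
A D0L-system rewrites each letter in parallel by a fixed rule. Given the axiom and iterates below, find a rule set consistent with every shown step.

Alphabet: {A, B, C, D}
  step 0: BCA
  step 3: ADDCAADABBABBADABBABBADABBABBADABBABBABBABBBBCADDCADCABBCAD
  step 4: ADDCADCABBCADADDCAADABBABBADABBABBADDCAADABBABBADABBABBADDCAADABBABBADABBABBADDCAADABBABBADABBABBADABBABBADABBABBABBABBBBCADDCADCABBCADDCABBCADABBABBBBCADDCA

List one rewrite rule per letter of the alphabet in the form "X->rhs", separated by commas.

A->AD, B->ABB, C->BBC, D->DCA

  step 3 ⇒ step 4: ADDCAADABBABBADABBABBADABBABBADABBABBABBABBBBCADDCADCABBCAD ⇒ AD·DCA·DCA·BBC·AD·AD·DCA·AD·ABB·ABB·AD·ABB·ABB·AD·DCA·AD·ABB·ABB·AD·ABB·ABB·AD·DCA·AD·ABB·ABB·AD·ABB·ABB·AD·DCA·AD·ABB·ABB·AD·ABB·ABB·AD·ABB·ABB·AD·ABB·ABB·ABB·ABB·BBC·AD·DCA·DCA·BBC·AD·DCA·BBC·AD·ABB·ABB·BBC·AD·DCA
    A ↦ AD
    B ↦ ABB
    C ↦ BBC
    D ↦ DCA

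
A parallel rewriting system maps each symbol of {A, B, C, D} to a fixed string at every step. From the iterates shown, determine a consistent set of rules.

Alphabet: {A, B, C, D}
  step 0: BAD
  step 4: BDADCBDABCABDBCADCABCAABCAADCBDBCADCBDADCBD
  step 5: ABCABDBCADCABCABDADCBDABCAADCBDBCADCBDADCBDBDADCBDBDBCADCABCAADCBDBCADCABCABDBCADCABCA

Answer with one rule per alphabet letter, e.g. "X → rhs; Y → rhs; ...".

A->BD, B->A, C->DC, D->BCA

  step 4 ⇒ step 5: BDADCBDABCABDBCADCABCAABCAADCBDBCADCBDADCBD ⇒ A·BCA·BD·BCA·DC·A·BCA·BD·A·DC·BD·A·BCA·A·DC·BD·BCA·DC·BD·A·DC·BD·BD·A·DC·BD·BD·BCA·DC·A·BCA·A·DC·BD·BCA·DC·A·BCA·BD·BCA·DC·A·BCA
    A ↦ BD
    B ↦ A
    C ↦ DC
    D ↦ BCA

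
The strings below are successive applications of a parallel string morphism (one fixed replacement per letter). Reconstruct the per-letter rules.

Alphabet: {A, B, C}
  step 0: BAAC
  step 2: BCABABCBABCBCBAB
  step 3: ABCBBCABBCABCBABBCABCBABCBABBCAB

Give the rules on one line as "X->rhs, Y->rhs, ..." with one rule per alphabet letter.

A->BC, B->AB, C->CB

  step 2 ⇒ step 3: BCABABCBABCBCBAB ⇒ AB·CB·BC·AB·BC·AB·CB·AB·BC·AB·CB·AB·CB·AB·BC·AB
    A ↦ BC
    B ↦ AB
    C ↦ CB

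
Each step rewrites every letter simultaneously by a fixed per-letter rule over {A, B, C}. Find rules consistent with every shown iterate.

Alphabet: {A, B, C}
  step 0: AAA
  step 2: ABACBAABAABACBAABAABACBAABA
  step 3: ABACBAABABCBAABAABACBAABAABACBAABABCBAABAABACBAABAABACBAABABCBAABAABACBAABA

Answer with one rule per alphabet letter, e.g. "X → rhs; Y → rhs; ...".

  step 2 ⇒ step 3: ABACBAABAABACBAABAABACBAABA ⇒ ABA·CBA·ABA·B·CBA·ABA·ABA·CBA·ABA·ABA·CBA·ABA·B·CBA·ABA·ABA·CBA·ABA·ABA·CBA·ABA·B·CBA·ABA·ABA·CBA·ABA
    A ↦ ABA
    B ↦ CBA
    C ↦ B

A->ABA, B->CBA, C->B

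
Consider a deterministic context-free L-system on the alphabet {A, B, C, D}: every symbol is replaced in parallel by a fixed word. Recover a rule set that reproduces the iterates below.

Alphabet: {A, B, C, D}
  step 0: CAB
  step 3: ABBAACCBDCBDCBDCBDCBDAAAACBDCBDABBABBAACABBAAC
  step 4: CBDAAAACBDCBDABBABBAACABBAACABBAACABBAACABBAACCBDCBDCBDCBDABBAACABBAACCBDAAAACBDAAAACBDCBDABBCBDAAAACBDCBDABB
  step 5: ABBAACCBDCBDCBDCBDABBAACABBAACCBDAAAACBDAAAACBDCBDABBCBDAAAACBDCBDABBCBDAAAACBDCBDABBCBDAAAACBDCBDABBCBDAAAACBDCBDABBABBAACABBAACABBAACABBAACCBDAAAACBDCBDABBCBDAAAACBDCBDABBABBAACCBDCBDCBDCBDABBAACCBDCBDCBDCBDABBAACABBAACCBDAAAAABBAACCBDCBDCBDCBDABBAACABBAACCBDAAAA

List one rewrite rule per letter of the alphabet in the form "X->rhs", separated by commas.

  step 4 ⇒ step 5: CBDAAAACBDCBDABBABBAACABBAACABBAACABBAACABBAACCBDCBDCBDCBDABBAACABBAACCBDAAAACBDAAAACBDCBDABBCBDAAAACBDCBDABB ⇒ ABB·AA·C·CBD·CBD·CBD·CBD·ABB·AA·C·ABB·AA·C·CBD·AA·AA·CBD·AA·AA·CBD·CBD·ABB·CBD·AA·AA·CBD·CBD·ABB·CBD·AA·AA·CBD·CBD·ABB·CBD·AA·AA·CBD·CBD·ABB·CBD·AA·AA·CBD·CBD·ABB·ABB·AA·C·ABB·AA·C·ABB·AA·C·ABB·AA·C·CBD·AA·AA·CBD·CBD·ABB·CBD·AA·AA·CBD·CBD·ABB·ABB·AA·C·CBD·CBD·CBD·CBD·ABB·AA·C·CBD·CBD·CBD·CBD·ABB·AA·C·ABB·AA·C·CBD·AA·AA·ABB·AA·C·CBD·CBD·CBD·CBD·ABB·AA·C·ABB·AA·C·CBD·AA·AA
    A ↦ CBD
    B ↦ AA
    C ↦ ABB
    D ↦ C

A->CBD, B->AA, C->ABB, D->C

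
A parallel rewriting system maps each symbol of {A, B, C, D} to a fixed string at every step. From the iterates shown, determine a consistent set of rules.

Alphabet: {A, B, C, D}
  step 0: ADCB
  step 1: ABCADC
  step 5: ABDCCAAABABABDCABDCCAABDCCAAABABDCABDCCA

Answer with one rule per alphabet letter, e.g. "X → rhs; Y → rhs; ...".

A->AB, B->DC, C->A, D->C

  step 0 ⇒ step 1: ADCB ⇒ AB·C·A·DC
    A ↦ AB
    B ↦ DC
    C ↦ A
    D ↦ C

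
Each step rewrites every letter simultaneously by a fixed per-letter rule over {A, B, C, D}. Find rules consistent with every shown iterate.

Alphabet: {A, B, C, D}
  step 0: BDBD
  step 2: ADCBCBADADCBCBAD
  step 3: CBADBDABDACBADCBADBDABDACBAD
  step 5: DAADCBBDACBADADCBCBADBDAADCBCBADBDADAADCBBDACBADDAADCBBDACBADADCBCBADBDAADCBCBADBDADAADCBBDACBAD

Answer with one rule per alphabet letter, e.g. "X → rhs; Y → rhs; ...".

A->CB, B->DA, C->B, D->AD

  step 2 ⇒ step 3: ADCBCBADADCBCBAD ⇒ CB·AD·B·DA·B·DA·CB·AD·CB·AD·B·DA·B·DA·CB·AD
    A ↦ CB
    B ↦ DA
    C ↦ B
    D ↦ AD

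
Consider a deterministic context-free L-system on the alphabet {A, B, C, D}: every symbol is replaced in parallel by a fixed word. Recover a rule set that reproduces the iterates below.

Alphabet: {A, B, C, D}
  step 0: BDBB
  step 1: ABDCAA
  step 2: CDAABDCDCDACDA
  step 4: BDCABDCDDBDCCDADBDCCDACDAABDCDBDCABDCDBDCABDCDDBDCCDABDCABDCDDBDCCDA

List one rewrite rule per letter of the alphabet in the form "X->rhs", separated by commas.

A->CDA, B->A, C->D, D->BDC

  step 1 ⇒ step 2: ABDCAA ⇒ CDA·A·BDC·D·CDA·CDA
    A ↦ CDA
    B ↦ A
    C ↦ D
    D ↦ BDC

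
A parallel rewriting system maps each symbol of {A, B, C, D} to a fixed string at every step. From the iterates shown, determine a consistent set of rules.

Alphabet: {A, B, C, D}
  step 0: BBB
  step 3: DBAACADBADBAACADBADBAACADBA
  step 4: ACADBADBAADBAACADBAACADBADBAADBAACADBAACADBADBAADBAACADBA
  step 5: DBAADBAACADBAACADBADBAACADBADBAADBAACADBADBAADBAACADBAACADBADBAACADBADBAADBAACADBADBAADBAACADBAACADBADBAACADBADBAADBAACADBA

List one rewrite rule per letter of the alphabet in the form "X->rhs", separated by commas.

  step 4 ⇒ step 5: ACADBADBAADBAACADBAACADBADBAADBAACADBAACADBADBAADBAACADBA ⇒ DBA·A·DBA·A·CA·DBA·A·CA·DBA·DBA·A·CA·DBA·DBA·A·DBA·A·CA·DBA·DBA·A·DBA·A·CA·DBA·A·CA·DBA·DBA·A·CA·DBA·DBA·A·DBA·A·CA·DBA·DBA·A·DBA·A·CA·DBA·A·CA·DBA·DBA·A·CA·DBA·DBA·A·DBA·A·CA·DBA
    A ↦ DBA
    B ↦ CA
    C ↦ A
    D ↦ A

A->DBA, B->CA, C->A, D->A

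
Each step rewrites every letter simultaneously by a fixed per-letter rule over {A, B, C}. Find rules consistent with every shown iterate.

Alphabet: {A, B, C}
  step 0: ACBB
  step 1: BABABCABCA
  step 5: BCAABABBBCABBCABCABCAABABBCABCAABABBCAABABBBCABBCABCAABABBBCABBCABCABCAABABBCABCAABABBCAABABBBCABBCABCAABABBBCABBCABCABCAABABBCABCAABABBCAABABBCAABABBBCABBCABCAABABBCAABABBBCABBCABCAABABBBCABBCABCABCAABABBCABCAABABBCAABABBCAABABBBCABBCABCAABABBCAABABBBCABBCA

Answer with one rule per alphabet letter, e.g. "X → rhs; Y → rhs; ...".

  step 0 ⇒ step 1: ACBB ⇒ B·ABA·BCA·BCA
    A ↦ B
    B ↦ BCA
    C ↦ ABA

A->B, B->BCA, C->ABA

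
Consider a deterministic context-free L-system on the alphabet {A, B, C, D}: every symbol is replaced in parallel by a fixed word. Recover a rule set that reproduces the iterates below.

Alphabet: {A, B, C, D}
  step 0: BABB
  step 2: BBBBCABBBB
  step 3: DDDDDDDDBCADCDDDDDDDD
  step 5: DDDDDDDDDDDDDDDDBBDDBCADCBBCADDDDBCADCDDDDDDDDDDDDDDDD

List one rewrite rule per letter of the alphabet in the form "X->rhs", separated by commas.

A->DC, B->DD, C->BCA, D->B

  step 2 ⇒ step 3: BBBBCABBBB ⇒ DD·DD·DD·DD·BCA·DC·DD·DD·DD·DD
    A ↦ DC
    B ↦ DD
    C ↦ BCA
    D ↦ B  (constrained at step 3)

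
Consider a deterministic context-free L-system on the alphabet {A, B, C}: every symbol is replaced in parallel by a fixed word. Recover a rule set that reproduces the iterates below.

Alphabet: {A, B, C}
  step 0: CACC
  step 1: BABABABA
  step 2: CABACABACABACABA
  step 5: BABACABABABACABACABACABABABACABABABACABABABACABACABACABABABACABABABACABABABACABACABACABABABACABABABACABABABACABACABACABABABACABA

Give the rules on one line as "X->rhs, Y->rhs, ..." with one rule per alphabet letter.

A->BA, B->CA, C->BA

  step 1 ⇒ step 2: BABABABA ⇒ CA·BA·CA·BA·CA·BA·CA·BA
    A ↦ BA
    B ↦ CA
  step 0 ⇒ step 1: CACC ⇒ BA·BA·BA·BA
    C ↦ BA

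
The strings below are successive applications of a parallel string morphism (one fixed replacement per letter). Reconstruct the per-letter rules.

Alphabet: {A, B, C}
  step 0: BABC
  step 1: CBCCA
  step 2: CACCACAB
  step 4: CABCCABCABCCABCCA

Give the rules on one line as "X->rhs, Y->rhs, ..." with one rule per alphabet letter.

  step 1 ⇒ step 2: CBCCA ⇒ CA·C·CA·CA·B
    A ↦ B
    B ↦ C
    C ↦ CA

A->B, B->C, C->CA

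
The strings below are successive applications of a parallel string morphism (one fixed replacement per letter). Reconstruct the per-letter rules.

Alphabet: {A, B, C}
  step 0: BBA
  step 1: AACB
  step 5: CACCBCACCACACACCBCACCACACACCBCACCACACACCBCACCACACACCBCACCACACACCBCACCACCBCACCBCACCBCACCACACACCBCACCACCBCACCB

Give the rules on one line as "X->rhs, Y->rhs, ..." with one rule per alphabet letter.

A->CB, B->A, C->CAC

  step 0 ⇒ step 1: BBA ⇒ A·A·CB
    A ↦ CB
    B ↦ A
    C ↦ CAC  (constrained at step 1)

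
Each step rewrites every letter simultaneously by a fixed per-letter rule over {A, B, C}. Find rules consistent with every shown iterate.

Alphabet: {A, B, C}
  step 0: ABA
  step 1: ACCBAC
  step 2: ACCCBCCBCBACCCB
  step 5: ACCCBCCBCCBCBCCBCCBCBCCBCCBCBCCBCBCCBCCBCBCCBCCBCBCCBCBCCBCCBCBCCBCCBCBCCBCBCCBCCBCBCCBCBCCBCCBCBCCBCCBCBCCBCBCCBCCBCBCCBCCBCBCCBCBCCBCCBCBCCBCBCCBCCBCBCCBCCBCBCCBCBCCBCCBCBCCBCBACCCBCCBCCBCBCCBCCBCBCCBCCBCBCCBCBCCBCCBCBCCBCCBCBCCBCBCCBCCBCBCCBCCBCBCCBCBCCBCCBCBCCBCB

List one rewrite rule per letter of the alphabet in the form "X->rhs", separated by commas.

A->AC, B->CB, C->CCB

  step 1 ⇒ step 2: ACCBAC ⇒ AC·CCB·CCB·CB·AC·CCB
    A ↦ AC
    B ↦ CB
    C ↦ CCB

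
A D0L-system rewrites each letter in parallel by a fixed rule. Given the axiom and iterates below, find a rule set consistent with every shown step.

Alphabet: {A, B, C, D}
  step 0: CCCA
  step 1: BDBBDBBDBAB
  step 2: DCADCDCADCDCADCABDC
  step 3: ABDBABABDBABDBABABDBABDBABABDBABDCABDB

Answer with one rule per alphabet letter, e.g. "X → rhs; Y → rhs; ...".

A->AB, B->DC, C->BDB, D->A

  step 2 ⇒ step 3: DCADCDCADCDCADCABDC ⇒ A·BDB·AB·A·BDB·A·BDB·AB·A·BDB·A·BDB·AB·A·BDB·AB·DC·A·BDB
    A ↦ AB
    B ↦ DC
    C ↦ BDB
    D ↦ A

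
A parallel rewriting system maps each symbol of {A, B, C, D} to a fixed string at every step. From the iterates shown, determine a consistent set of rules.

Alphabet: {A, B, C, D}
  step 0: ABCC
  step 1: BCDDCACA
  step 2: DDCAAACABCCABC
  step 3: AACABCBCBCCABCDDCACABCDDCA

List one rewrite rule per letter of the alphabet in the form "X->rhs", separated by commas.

A->BC, B->DD, C->CA, D->A

  step 2 ⇒ step 3: DDCAAACABCCABC ⇒ A·A·CA·BC·BC·BC·CA·BC·DD·CA·CA·BC·DD·CA
    A ↦ BC
    B ↦ DD
    C ↦ CA
    D ↦ A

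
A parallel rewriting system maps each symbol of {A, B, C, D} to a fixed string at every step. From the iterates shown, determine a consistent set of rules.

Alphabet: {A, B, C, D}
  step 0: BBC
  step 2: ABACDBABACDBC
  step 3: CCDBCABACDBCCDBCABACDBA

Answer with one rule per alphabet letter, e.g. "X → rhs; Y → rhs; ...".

  step 2 ⇒ step 3: ABACDBABACDBC ⇒ C·CDB·C·A·BA·CDB·C·CDB·C·A·BA·CDB·A
    A ↦ C
    B ↦ CDB
    C ↦ A
    D ↦ BA

A->C, B->CDB, C->A, D->BA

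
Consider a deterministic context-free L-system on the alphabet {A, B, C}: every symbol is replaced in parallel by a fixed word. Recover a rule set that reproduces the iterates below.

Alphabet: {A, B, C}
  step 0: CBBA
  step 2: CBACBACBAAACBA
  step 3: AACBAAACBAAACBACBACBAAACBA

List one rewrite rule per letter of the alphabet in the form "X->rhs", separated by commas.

  step 2 ⇒ step 3: CBACBACBAAACBA ⇒ A·A·CBA·A·A·CBA·A·A·CBA·CBA·CBA·A·A·CBA
    A ↦ CBA
    B ↦ A
    C ↦ A

A->CBA, B->A, C->A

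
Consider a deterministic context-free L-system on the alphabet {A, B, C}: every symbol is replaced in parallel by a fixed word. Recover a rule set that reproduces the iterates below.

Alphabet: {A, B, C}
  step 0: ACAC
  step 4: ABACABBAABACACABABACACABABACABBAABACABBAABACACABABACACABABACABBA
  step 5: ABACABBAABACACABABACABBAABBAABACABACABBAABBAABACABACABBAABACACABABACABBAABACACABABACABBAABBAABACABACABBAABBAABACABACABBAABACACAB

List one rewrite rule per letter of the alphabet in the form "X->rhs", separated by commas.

A->AB, B->AC, C->BA

  step 4 ⇒ step 5: ABACABBAABACACABABACACABABACABBAABACABBAABACACABABACACABABACABBA ⇒ AB·AC·AB·BA·AB·AC·AC·AB·AB·AC·AB·BA·AB·BA·AB·AC·AB·AC·AB·BA·AB·BA·AB·AC·AB·AC·AB·BA·AB·AC·AC·AB·AB·AC·AB·BA·AB·AC·AC·AB·AB·AC·AB·BA·AB·BA·AB·AC·AB·AC·AB·BA·AB·BA·AB·AC·AB·AC·AB·BA·AB·AC·AC·AB
    A ↦ AB
    B ↦ AC
    C ↦ BA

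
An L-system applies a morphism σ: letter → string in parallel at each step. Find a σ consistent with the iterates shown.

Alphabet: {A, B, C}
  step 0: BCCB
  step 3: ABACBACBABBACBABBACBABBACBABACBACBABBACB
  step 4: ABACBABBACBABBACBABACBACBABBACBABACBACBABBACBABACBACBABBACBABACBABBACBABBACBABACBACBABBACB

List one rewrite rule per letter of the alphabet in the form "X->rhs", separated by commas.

  step 3 ⇒ step 4: ABACBACBABBACBABBACBABBACBABACBACBABBACB ⇒ AB·ACB·AB·B·ACB·AB·B·ACB·AB·ACB·ACB·AB·B·ACB·AB·ACB·ACB·AB·B·ACB·AB·ACB·ACB·AB·B·ACB·AB·ACB·AB·B·ACB·AB·B·ACB·AB·ACB·ACB·AB·B·ACB
    A ↦ AB
    B ↦ ACB
    C ↦ B

A->AB, B->ACB, C->B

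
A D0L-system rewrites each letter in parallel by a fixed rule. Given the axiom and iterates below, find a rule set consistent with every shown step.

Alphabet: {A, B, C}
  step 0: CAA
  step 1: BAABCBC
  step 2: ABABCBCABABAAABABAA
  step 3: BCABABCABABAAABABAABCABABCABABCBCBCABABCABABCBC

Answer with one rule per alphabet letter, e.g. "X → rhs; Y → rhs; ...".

A->BC, B->ABA, C->BAA

  step 2 ⇒ step 3: ABABCBCABABAAABABAA ⇒ BC·ABA·BC·ABA·BAA·ABA·BAA·BC·ABA·BC·ABA·BC·BC·BC·ABA·BC·ABA·BC·BC
    A ↦ BC
    B ↦ ABA
    C ↦ BAA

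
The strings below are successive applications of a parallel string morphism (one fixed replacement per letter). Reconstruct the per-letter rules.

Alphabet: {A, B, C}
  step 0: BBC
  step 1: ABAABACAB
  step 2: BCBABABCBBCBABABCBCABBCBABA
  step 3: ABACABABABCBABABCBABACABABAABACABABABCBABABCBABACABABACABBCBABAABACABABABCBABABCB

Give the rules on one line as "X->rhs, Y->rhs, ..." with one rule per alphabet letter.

  step 2 ⇒ step 3: BCBABABCBBCBABABCBCABBCBABA ⇒ ABA·CAB·ABA·BCB·ABA·BCB·ABA·CAB·ABA·ABA·CAB·ABA·BCB·ABA·BCB·ABA·CAB·ABA·CAB·BCB·ABA·ABA·CAB·ABA·BCB·ABA·BCB
    A ↦ BCB
    B ↦ ABA
    C ↦ CAB

A->BCB, B->ABA, C->CAB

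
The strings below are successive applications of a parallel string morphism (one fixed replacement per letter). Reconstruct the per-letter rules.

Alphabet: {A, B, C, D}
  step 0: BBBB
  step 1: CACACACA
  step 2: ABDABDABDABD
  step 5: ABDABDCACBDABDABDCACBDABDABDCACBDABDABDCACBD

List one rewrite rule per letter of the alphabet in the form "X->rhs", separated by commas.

A->BD, B->CA, C->A, D->C

  step 1 ⇒ step 2: CACACACA ⇒ A·BD·A·BD·A·BD·A·BD
    A ↦ BD
    C ↦ A
  step 0 ⇒ step 1: BBBB ⇒ CA·CA·CA·CA
    B ↦ CA
    D ↦ C  (constrained at step 2)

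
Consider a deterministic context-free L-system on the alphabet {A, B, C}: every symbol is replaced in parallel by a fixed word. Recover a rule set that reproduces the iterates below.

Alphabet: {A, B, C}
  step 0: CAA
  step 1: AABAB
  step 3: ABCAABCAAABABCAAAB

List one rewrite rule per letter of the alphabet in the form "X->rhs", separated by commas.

A->AB, B->CA, C->A

  step 0 ⇒ step 1: CAA ⇒ A·AB·AB
    A ↦ AB
    C ↦ A
    B ↦ CA  (constrained at step 1)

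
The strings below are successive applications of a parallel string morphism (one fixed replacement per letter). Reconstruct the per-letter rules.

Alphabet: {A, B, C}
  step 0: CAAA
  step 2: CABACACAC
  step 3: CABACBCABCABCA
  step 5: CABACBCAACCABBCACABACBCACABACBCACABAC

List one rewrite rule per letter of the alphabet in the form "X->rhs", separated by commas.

  step 2 ⇒ step 3: CABACACAC ⇒ CA·B·AC·B·CA·B·CA·B·CA
    A ↦ B
    B ↦ AC
    C ↦ CA

A->B, B->AC, C->CA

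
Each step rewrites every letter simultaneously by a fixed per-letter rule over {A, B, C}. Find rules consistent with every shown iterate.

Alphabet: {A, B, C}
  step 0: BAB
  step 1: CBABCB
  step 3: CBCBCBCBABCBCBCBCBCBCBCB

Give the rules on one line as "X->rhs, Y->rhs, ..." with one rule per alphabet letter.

A->AB, B->CB, C->CB

  step 0 ⇒ step 1: BAB ⇒ CB·AB·CB
    A ↦ AB
    B ↦ CB
    C ↦ CB  (constrained at step 1)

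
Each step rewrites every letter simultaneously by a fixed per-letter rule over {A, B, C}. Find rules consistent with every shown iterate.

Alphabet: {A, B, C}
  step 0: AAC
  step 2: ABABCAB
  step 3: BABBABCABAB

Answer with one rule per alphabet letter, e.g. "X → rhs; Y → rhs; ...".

  step 2 ⇒ step 3: ABABCAB ⇒ B·AB·B·AB·CA·B·AB
    A ↦ B
    B ↦ AB
    C ↦ CA

A->B, B->AB, C->CA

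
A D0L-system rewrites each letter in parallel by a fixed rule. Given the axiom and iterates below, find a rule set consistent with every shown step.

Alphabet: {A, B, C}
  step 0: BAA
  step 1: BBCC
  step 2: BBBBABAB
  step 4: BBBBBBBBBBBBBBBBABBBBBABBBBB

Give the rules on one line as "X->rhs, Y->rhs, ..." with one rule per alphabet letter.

A->C, B->BB, C->AB

  step 1 ⇒ step 2: BBCC ⇒ BB·BB·AB·AB
    B ↦ BB
    C ↦ AB
  step 0 ⇒ step 1: BAA ⇒ BB·C·C
    A ↦ C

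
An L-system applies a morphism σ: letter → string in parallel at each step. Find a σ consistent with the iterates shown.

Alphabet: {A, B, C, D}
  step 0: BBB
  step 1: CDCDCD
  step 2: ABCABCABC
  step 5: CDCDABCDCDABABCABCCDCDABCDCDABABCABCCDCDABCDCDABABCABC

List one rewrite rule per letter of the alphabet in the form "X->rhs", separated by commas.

  step 1 ⇒ step 2: CDCDCD ⇒ AB·C·AB·C·AB·C
    C ↦ AB
    D ↦ C
    A ↦ CD  (constrained at step 2)
  step 0 ⇒ step 1: BBB ⇒ CD·CD·CD
    B ↦ CD

A->CD, B->CD, C->AB, D->C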